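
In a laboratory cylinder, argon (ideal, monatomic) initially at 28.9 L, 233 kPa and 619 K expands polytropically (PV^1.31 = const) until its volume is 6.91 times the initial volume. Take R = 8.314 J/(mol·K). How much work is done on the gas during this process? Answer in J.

n = P₁V₁/(RT₁) = 233×28.9/(8.314×619) = 1.31 mol.
Polytropic n=1.31: T₂ = T₁(V₁/V₂)^(n−1) = 619×(0.145)^0.31 = 340 K; P₂ = P₁(V₁/V₂)^n = 18.5 kPa.
W = (P₁V₁−P₂V₂)/(n−1) = (233×28.9−18.5×200)/0.31 = 9790 J.
Work done on the gas = −W_by = -9790 J.

-9790 J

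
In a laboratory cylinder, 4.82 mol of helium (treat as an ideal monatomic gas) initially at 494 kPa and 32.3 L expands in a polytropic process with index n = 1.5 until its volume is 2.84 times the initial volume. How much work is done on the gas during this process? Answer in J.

T₁ = P₁V₁/(nR) = 494×32.3/(4.82×8.314) = 398 K.
Polytropic n=1.5: T₂ = T₁(V₁/V₂)^(n−1) = 398×(0.352)^0.50 = 236 K; P₂ = P₁(V₁/V₂)^n = 103 kPa.
W = (P₁V₁−P₂V₂)/(n−1) = (494×32.3−103×91.7)/0.50 = 13000 J.
Work done on the gas = −W_by = -13000 J.

-13000 J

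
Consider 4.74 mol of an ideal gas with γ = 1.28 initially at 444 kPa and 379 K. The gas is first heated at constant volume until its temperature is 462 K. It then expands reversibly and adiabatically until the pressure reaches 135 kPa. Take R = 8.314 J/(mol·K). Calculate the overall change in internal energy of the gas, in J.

V₁ = nRT₁/P₁ = 4.74×8.314×379/444 = 33.6 L.
Step 1 — Isochoric: V stays 33.6 L; P/T = const ⇒ T₂ = 462 K, P₂ = 541 kPa.
W = 0 (no volume change).
ΔU = nCvΔT = 4.74×29.7×(462−379) = 11700 J.
Q = ΔU = 11700 J.
State after step 1: P = 541 kPa, V = 33.6 L, T = 462 K.
Step 2 — Adiabatic: T₂/T₁ = (P₂/P₁)^((γ−1)/γ) ⇒ T₂ = 462×(0.249)^0.219 = 341 K; V₂ = 99.5 L.
ΔU = nCvΔT = 4.74×29.7×(341−462) = -17000 J.
Q = 0 for an adiabatic process, so W = −ΔU = 17000 J.
Net over both steps: W = 17000 J, Q = 11700 J, ΔU = -5350 J.

-5350 J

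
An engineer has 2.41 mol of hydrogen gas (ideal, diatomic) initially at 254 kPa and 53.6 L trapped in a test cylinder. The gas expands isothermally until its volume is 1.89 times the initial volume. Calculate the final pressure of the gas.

134 kPa

T₁ = P₁V₁/(nR) = 254×53.6/(2.41×8.314) = 679 K.
Isothermal: T stays 679 K; PV = const ⇒ V₂ = 101 L, P₂ = 134 kPa.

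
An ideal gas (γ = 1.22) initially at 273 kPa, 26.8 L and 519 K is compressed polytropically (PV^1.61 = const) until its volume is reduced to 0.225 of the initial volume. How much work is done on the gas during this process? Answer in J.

n = P₁V₁/(RT₁) = 273×26.8/(8.314×519) = 1.70 mol.
Polytropic n=1.61: T₂ = T₁(V₁/V₂)^(n−1) = 519×(4.44)^0.61 = 1290 K; P₂ = P₁(V₁/V₂)^n = 3010 kPa.
W = (P₁V₁−P₂V₂)/(n−1) = (273×26.8−3010×6.03)/0.61 = -17800 J.
Work done on the gas = −W_by = 17800 J.

17800 J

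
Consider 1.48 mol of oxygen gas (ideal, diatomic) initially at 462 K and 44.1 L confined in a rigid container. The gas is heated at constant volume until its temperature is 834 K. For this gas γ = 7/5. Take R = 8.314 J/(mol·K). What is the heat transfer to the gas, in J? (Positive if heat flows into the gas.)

P₁ = nRT₁/V₁ = 1.48×8.314×462/44.1 = 129 kPa.
Isochoric: V stays 44.1 L; P/T = const ⇒ T₂ = 834 K, P₂ = 233 kPa.
W = 0 (no volume change).
ΔU = nCvΔT = 1.48×20.8×(834−462) = 11400 J.
Q = ΔU = 11400 J.

11400 J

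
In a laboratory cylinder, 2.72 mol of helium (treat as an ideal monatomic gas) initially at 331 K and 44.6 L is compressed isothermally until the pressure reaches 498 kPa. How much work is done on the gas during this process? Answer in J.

P₁ = nRT₁/V₁ = 2.72×8.314×331/44.6 = 168 kPa.
Isothermal: T stays 331 K; PV = const ⇒ V₂ = 15.0 L, P₂ = 498 kPa.
W = nRT ln(V₂/V₁) = 2.72×8.314×331×ln(0.337) = -8140 J.
Work done on the gas = −W_by = 8140 J.

8140 J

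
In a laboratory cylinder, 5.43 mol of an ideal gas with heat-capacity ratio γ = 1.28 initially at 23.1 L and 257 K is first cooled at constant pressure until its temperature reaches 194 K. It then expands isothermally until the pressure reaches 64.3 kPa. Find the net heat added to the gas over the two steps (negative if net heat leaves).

5000 J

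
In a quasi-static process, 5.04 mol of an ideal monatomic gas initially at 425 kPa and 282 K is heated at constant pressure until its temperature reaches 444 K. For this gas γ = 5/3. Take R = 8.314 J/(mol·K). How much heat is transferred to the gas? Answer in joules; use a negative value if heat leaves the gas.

17000 J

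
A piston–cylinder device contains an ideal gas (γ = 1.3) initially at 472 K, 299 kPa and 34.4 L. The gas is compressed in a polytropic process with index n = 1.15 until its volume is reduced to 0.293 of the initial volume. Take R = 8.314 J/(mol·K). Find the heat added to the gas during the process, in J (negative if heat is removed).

n = P₁V₁/(RT₁) = 299×34.4/(8.314×472) = 2.62 mol.
Polytropic n=1.15: T₂ = T₁(V₁/V₂)^(n−1) = 472×(3.41)^0.15 = 567 K; P₂ = P₁(V₁/V₂)^n = 1230 kPa.
W = (P₁V₁−P₂V₂)/(n−1) = (299×34.4−1230×10.1)/0.15 = -13900 J.
ΔU = nCvΔT = 2.62×27.7×(567−472) = 6930 J.
Q = ΔU + W = -6930 J.

-6930 J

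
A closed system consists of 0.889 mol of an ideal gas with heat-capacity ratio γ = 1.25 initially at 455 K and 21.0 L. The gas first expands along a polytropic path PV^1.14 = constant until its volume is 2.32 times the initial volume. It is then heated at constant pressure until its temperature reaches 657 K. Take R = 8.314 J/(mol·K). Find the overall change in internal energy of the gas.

5970 J

P₁ = nRT₁/V₁ = 0.889×8.314×455/21.0 = 160 kPa.
Step 1 — Polytropic n=1.14: T₂ = T₁(V₁/V₂)^(n−1) = 455×(0.431)^0.14 = 404 K; P₂ = P₁(V₁/V₂)^n = 61.4 kPa.
W = (P₁V₁−P₂V₂)/(n−1) = (160×21.0−61.4×48.7)/0.14 = 2670 J.
ΔU = nCvΔT = 0.889×33.3×(404−455) = -1500 J.
Q = ΔU + W = 1170 J.
State after step 1: P = 61.4 kPa, V = 48.7 L, T = 404 K.
Step 2 — Isobaric: P stays 61.4 kPa; V/T = const ⇒ T₂ = 657 K, V₂ = 79.1 L.
W = PΔV = 61.4×(79.1−48.7) kPa·L = 1870 J.
ΔU = nCvΔT = 0.889×33.3×(657−404) = 7470 J.
Q = ΔU + W = nCpΔT = 9330 J.
Net over both steps: W = 4540 J, Q = 10500 J, ΔU = 5970 J.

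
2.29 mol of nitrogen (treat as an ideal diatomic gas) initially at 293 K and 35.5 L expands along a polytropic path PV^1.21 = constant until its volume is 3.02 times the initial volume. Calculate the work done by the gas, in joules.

P₁ = nRT₁/V₁ = 2.29×8.314×293/35.5 = 157 kPa.
Polytropic n=1.21: T₂ = T₁(V₁/V₂)^(n−1) = 293×(0.331)^0.21 = 232 K; P₂ = P₁(V₁/V₂)^n = 41.3 kPa.
W = (P₁V₁−P₂V₂)/(n−1) = (157×35.5−41.3×107)/0.21 = 5500 J.

5500 J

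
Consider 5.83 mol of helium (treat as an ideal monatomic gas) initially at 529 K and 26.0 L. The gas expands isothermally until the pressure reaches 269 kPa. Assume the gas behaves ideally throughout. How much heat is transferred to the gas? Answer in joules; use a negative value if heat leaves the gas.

33300 J

P₁ = nRT₁/V₁ = 5.83×8.314×529/26.0 = 986 kPa.
Isothermal: T stays 529 K; PV = const ⇒ V₂ = 95.3 L, P₂ = 269 kPa.
ΔU = 0 (ideal gas, T constant).
W = nRT ln(V₂/V₁) = 5.83×8.314×529×ln(3.67) = 33300 J.
Q = ΔU + W = 33300 J.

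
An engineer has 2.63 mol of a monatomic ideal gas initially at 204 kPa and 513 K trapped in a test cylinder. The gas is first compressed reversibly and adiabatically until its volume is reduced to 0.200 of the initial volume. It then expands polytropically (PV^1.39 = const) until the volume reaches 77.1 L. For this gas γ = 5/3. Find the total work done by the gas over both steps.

V₁ = nRT₁/P₁ = 2.63×8.314×513/204 = 55.0 L.
Step 1 — Adiabatic: TV^(γ−1) = const ⇒ T₂ = 513×(5.00)^0.667 = 1500 K; PV^γ = const ⇒ P₂ = 2980 kPa.
ΔU = nCvΔT = 2.63×12.5×(1500−513) = 32400 J.
Q = 0 for an adiabatic process, so W = −ΔU = -32400 J.
State after step 1: P = 2980 kPa, V = 11.0 L, T = 1500 K.
Step 2 — Polytropic n=1.39: T₂ = T₁(V₁/V₂)^(n−1) = 1500×(0.143)^0.39 = 702 K; P₂ = P₁(V₁/V₂)^n = 199 kPa.
W = (P₁V₁−P₂V₂)/(n−1) = (2980×11.0−199×77.1)/0.39 = 44800 J.
ΔU = nCvΔT = 2.63×12.5×(702−1500) = -26200 J.
Q = ΔU + W = 18600 J.
Net over both steps: W = 12400 J, Q = 18600 J, ΔU = 6190 J.

12400 J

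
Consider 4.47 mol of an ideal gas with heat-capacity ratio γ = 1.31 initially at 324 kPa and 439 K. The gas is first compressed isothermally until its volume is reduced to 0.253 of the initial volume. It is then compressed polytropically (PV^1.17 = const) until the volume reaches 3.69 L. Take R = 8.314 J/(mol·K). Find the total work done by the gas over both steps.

-44900 J

V₁ = nRT₁/P₁ = 4.47×8.314×439/324 = 50.4 L.
Step 1 — Isothermal: T stays 439 K; PV = const ⇒ V₂ = 12.7 L, P₂ = 1280 kPa.
ΔU = 0 (ideal gas, T constant).
W = nRT ln(V₂/V₁) = 4.47×8.314×439×ln(0.253) = -22400 J.
Q = ΔU + W = -22400 J.
State after step 1: P = 1280 kPa, V = 12.7 L, T = 439 K.
Step 2 — Polytropic n=1.17: T₂ = T₁(V₁/V₂)^(n−1) = 439×(3.45)^0.17 = 542 K; P₂ = P₁(V₁/V₂)^n = 5460 kPa.
W = (P₁V₁−P₂V₂)/(n−1) = (1280×12.7−5460×3.69)/0.17 = -22500 J.
ΔU = nCvΔT = 4.47×26.8×(542−439) = 12300 J.
Q = ΔU + W = -10200 J.
Net over both steps: W = -44900 J, Q = -32600 J, ΔU = 12300 J.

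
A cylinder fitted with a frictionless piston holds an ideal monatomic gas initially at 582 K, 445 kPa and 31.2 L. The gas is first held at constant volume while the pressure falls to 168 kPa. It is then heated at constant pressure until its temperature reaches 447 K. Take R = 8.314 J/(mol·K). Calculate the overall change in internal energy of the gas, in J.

-4830 J

n = P₁V₁/(RT₁) = 445×31.2/(8.314×582) = 2.87 mol.
Step 1 — Isochoric: V stays 31.2 L; P/T = const ⇒ T₂ = 220 K, P₂ = 168 kPa.
W = 0 (no volume change).
ΔU = nCvΔT = 2.87×12.5×(220−582) = -13000 J.
Q = ΔU = -13000 J.
State after step 1: P = 168 kPa, V = 31.2 L, T = 220 K.
Step 2 — Isobaric: P stays 168 kPa; V/T = const ⇒ T₂ = 447 K, V₂ = 63.5 L.
W = PΔV = 168×(63.5−31.2) kPa·L = 5420 J.
ΔU = nCvΔT = 2.87×12.5×(447−220) = 8130 J.
Q = ΔU + W = nCpΔT = 13600 J.
Net over both steps: W = 5420 J, Q = 591 J, ΔU = -4830 J.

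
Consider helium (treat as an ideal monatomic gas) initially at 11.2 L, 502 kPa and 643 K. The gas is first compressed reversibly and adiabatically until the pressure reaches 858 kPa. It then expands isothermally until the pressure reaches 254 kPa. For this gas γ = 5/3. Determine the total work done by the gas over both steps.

6460 J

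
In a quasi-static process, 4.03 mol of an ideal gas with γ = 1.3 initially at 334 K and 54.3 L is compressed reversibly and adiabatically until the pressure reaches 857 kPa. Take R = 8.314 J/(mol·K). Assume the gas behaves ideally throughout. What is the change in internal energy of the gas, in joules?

P₁ = nRT₁/V₁ = 4.03×8.314×334/54.3 = 206 kPa.
Adiabatic: T₂/T₁ = (P₂/P₁)^((γ−1)/γ) ⇒ T₂ = 334×(4.16)^0.231 = 464 K; V₂ = 18.1 L.
For an ideal gas ΔU = nCvΔT with Cv = R/(γ−1) = 27.7 J/(mol·K).
ΔU = 4.03×27.7×(464−334) = 14500 J.

14500 J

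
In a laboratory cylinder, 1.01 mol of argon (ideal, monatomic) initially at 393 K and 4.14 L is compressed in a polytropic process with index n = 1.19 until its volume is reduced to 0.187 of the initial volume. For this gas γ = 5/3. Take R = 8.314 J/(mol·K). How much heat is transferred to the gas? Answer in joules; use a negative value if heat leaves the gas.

-4660 J

P₁ = nRT₁/V₁ = 1.01×8.314×393/4.14 = 797 kPa.
Polytropic n=1.19: T₂ = T₁(V₁/V₂)^(n−1) = 393×(5.35)^0.19 = 540 K; P₂ = P₁(V₁/V₂)^n = 5860 kPa.
W = (P₁V₁−P₂V₂)/(n−1) = (797×4.14−5860×0.774)/0.19 = -6520 J.
ΔU = nCvΔT = 1.01×12.5×(540−393) = 1860 J.
Q = ΔU + W = -4660 J.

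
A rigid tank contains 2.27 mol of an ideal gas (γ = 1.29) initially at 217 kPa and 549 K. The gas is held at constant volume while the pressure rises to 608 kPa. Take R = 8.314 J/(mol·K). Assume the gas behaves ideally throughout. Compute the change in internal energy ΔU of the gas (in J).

64400 J

V₁ = nRT₁/P₁ = 2.27×8.314×549/217 = 47.7 L.
Isochoric: V stays 47.7 L; P/T = const ⇒ T₂ = 1540 K, P₂ = 608 kPa.
For an ideal gas ΔU = nCvΔT with Cv = R/(γ−1) = 28.7 J/(mol·K).
ΔU = 2.27×28.7×(1540−549) = 64400 J.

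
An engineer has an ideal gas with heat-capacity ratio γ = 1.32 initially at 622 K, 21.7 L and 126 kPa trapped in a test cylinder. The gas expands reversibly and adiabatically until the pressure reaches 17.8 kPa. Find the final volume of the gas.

95.6 L

Adiabatic: T₂/T₁ = (P₂/P₁)^((γ−1)/γ) ⇒ T₂ = 622×(0.141)^0.242 = 387 K; V₂ = 95.6 L.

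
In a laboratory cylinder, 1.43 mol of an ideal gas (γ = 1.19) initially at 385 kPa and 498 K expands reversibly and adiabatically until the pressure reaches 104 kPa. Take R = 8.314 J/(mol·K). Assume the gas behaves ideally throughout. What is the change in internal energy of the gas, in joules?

V₁ = nRT₁/P₁ = 1.43×8.314×498/385 = 15.4 L.
Adiabatic: T₂/T₁ = (P₂/P₁)^((γ−1)/γ) ⇒ T₂ = 498×(0.270)^0.160 = 404 K; V₂ = 46.2 L.
For an ideal gas ΔU = nCvΔT with Cv = R/(γ−1) = 43.8 J/(mol·K).
ΔU = 1.43×43.8×(404−498) = -5880 J.

-5880 J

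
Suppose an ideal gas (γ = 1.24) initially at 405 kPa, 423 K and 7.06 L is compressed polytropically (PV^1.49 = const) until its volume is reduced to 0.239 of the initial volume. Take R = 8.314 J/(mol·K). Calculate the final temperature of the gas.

853 K

Polytropic n=1.49: T₂ = T₁(V₁/V₂)^(n−1) = 423×(4.18)^0.49 = 853 K; P₂ = P₁(V₁/V₂)^n = 3420 kPa.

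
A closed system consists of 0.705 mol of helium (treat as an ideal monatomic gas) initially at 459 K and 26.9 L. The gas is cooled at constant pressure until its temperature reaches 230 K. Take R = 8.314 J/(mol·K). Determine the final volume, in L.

P₁ = nRT₁/V₁ = 0.705×8.314×459/26.9 = 100 kPa.
Isobaric: P stays 100 kPa; V/T = const ⇒ T₂ = 230 K, V₂ = 13.5 L.

13.5 L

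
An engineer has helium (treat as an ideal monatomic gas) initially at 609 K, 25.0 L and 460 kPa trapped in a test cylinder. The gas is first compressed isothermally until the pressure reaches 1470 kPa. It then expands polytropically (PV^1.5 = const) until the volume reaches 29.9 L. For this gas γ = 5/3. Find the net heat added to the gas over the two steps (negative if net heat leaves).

-10600 J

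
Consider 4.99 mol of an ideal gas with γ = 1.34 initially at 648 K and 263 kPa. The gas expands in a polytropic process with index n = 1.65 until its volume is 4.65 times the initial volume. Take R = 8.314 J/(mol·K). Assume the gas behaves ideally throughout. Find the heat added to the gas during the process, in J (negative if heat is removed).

V₁ = nRT₁/P₁ = 4.99×8.314×648/263 = 102 L.
Polytropic n=1.65: T₂ = T₁(V₁/V₂)^(n−1) = 648×(0.215)^0.65 = 239 K; P₂ = P₁(V₁/V₂)^n = 20.8 kPa.
W = (P₁V₁−P₂V₂)/(n−1) = (263×102−20.8×475)/0.65 = 26100 J.
ΔU = nCvΔT = 4.99×24.5×(239−648) = -50000 J.
Q = ΔU + W = -23800 J.

-23800 J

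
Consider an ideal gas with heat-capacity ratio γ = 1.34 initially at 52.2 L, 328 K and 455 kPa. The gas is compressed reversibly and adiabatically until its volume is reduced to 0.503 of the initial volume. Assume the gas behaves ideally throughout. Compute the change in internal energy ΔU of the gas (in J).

n = P₁V₁/(RT₁) = 455×52.2/(8.314×328) = 8.71 mol.
Adiabatic: TV^(γ−1) = const ⇒ T₂ = 328×(1.99)^0.340 = 414 K; PV^γ = const ⇒ P₂ = 1140 kPa.
For an ideal gas ΔU = nCvΔT with Cv = R/(γ−1) = 24.5 J/(mol·K).
ΔU = 8.71×24.5×(414−328) = 18400 J.

18400 J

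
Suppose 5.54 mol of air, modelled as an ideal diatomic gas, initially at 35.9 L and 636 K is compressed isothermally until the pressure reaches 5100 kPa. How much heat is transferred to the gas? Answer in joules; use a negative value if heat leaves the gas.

-53700 J

P₁ = nRT₁/V₁ = 5.54×8.314×636/35.9 = 816 kPa.
Isothermal: T stays 636 K; PV = const ⇒ V₂ = 5.74 L, P₂ = 5100 kPa.
ΔU = 0 (ideal gas, T constant).
W = nRT ln(V₂/V₁) = 5.54×8.314×636×ln(0.160) = -53700 J.
Q = ΔU + W = -53700 J.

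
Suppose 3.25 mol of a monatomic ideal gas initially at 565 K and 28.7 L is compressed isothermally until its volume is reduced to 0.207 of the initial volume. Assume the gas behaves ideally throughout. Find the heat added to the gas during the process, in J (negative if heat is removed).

-24000 J

P₁ = nRT₁/V₁ = 3.25×8.314×565/28.7 = 532 kPa.
Isothermal: T stays 565 K; PV = const ⇒ V₂ = 5.94 L, P₂ = 2570 kPa.
ΔU = 0 (ideal gas, T constant).
W = nRT ln(V₂/V₁) = 3.25×8.314×565×ln(0.207) = -24000 J.
Q = ΔU + W = -24000 J.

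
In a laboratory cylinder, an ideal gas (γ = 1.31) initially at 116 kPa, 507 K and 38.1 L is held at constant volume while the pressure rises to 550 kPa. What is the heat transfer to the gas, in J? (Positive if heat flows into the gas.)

n = P₁V₁/(RT₁) = 116×38.1/(8.314×507) = 1.05 mol.
Isochoric: V stays 38.1 L; P/T = const ⇒ T₂ = 2400 K, P₂ = 550 kPa.
W = 0 (no volume change).
ΔU = nCvΔT = 1.05×26.8×(2400−507) = 53300 J.
Q = ΔU = 53300 J.

53300 J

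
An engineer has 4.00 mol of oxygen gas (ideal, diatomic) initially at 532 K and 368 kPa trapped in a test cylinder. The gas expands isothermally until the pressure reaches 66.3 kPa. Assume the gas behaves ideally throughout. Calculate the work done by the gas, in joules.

30300 J

V₁ = nRT₁/P₁ = 4.00×8.314×532/368 = 48.1 L.
Isothermal: T stays 532 K; PV = const ⇒ V₂ = 267 L, P₂ = 66.3 kPa.
W = nRT ln(V₂/V₁) = 4.00×8.314×532×ln(5.55) = 30300 J.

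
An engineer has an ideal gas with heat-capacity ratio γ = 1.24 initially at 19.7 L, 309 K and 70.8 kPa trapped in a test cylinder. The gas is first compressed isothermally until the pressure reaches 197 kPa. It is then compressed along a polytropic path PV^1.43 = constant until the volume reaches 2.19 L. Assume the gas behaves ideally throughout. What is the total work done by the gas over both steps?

-3560 J

n = P₁V₁/(RT₁) = 70.8×19.7/(8.314×309) = 0.543 mol.
Step 1 — Isothermal: T stays 309 K; PV = const ⇒ V₂ = 7.08 L, P₂ = 197 kPa.
ΔU = 0 (ideal gas, T constant).
W = nRT ln(V₂/V₁) = 0.543×8.314×309×ln(0.359) = -1430 J.
Q = ΔU + W = -1430 J.
State after step 1: P = 197 kPa, V = 7.08 L, T = 309 K.
Step 2 — Polytropic n=1.43: T₂ = T₁(V₁/V₂)^(n−1) = 309×(3.23)^0.43 = 512 K; P₂ = P₁(V₁/V₂)^n = 1050 kPa.
W = (P₁V₁−P₂V₂)/(n−1) = (197×7.08−1050×2.19)/0.43 = -2130 J.
ΔU = nCvΔT = 0.543×34.6×(512−309) = 3810 J.
Q = ΔU + W = 1690 J.
Net over both steps: W = -3560 J, Q = 258 J, ΔU = 3810 J.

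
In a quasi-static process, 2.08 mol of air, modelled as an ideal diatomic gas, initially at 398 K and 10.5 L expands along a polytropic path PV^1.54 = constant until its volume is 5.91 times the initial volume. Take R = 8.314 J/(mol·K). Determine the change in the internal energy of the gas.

-10600 J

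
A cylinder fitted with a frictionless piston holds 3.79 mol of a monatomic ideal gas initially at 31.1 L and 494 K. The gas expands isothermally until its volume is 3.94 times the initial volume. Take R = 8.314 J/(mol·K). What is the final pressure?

P₁ = nRT₁/V₁ = 3.79×8.314×494/31.1 = 501 kPa.
Isothermal: T stays 494 K; PV = const ⇒ V₂ = 123 L, P₂ = 127 kPa.

127 kPa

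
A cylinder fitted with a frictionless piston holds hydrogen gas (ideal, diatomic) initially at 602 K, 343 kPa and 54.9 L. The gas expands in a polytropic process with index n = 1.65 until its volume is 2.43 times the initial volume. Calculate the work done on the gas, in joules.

n = P₁V₁/(RT₁) = 343×54.9/(8.314×602) = 3.76 mol.
Polytropic n=1.65: T₂ = T₁(V₁/V₂)^(n−1) = 602×(0.412)^0.65 = 338 K; P₂ = P₁(V₁/V₂)^n = 79.3 kPa.
W = (P₁V₁−P₂V₂)/(n−1) = (343×54.9−79.3×133)/0.65 = 12700 J.
Work done on the gas = −W_by = -12700 J.

-12700 J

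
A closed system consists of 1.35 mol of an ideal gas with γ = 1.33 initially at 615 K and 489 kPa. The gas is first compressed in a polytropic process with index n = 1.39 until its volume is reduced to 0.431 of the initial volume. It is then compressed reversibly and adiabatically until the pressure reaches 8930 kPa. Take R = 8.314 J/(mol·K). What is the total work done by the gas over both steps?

V₁ = nRT₁/P₁ = 1.35×8.314×615/489 = 14.1 L.
Step 1 — Polytropic n=1.39: T₂ = T₁(V₁/V₂)^(n−1) = 615×(2.32)^0.39 = 854 K; P₂ = P₁(V₁/V₂)^n = 1580 kPa.
W = (P₁V₁−P₂V₂)/(n−1) = (489×14.1−1580×6.08)/0.39 = -6880 J.
ΔU = nCvΔT = 1.35×25.2×(854−615) = 8130 J.
Q = ΔU + W = 1250 J.
State after step 1: P = 1580 kPa, V = 6.08 L, T = 854 K.
Step 2 — Adiabatic: T₂/T₁ = (P₂/P₁)^((γ−1)/γ) ⇒ T₂ = 854×(5.67)^0.248 = 1310 K; V₂ = 1.65 L.
ΔU = nCvΔT = 1.35×25.2×(1310−854) = 15600 J.
Q = 0 for an adiabatic process, so W = −ΔU = -15600 J.
Net over both steps: W = -22500 J, Q = 1250 J, ΔU = 23800 J.

-22500 J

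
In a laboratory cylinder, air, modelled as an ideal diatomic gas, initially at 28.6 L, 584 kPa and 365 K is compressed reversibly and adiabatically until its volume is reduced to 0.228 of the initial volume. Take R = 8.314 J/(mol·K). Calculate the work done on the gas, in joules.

33700 J

n = P₁V₁/(RT₁) = 584×28.6/(8.314×365) = 5.50 mol.
Adiabatic: TV^(γ−1) = const ⇒ T₂ = 365×(4.39)^0.400 = 659 K; PV^γ = const ⇒ P₂ = 4630 kPa.
ΔU = nCvΔT = 5.50×20.8×(659−365) = 33700 J.
Q = 0 for an adiabatic process, so W = −ΔU = -33700 J.
Work done on the gas = −W_by = 33700 J.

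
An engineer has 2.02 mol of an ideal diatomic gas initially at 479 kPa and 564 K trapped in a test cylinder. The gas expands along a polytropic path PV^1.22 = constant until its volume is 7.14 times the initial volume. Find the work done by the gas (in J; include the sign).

15100 J

V₁ = nRT₁/P₁ = 2.02×8.314×564/479 = 19.8 L.
Polytropic n=1.22: T₂ = T₁(V₁/V₂)^(n−1) = 564×(0.140)^0.22 = 366 K; P₂ = P₁(V₁/V₂)^n = 43.5 kPa.
W = (P₁V₁−P₂V₂)/(n−1) = (479×19.8−43.5×141)/0.22 = 15100 J.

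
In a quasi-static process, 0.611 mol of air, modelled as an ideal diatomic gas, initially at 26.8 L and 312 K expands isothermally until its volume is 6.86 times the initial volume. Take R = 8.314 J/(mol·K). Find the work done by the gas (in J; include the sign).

3050 J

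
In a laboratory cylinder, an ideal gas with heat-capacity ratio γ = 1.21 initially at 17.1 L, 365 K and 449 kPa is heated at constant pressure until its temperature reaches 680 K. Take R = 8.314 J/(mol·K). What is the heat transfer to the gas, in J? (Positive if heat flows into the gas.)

38200 J

n = P₁V₁/(RT₁) = 449×17.1/(8.314×365) = 2.53 mol.
Isobaric: P stays 449 kPa; V/T = const ⇒ T₂ = 680 K, V₂ = 31.9 L.
W = PΔV = 449×(31.9−17.1) kPa·L = 6630 J.
ΔU = nCvΔT = 2.53×39.6×(680−365) = 31600 J.
Q = ΔU + W = nCpΔT = 38200 J.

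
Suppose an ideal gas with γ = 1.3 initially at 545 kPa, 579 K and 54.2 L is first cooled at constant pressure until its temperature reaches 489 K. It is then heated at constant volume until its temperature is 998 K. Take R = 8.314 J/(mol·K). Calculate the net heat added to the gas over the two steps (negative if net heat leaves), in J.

n = P₁V₁/(RT₁) = 545×54.2/(8.314×579) = 6.14 mol.
Step 1 — Isobaric: P stays 545 kPa; V/T = const ⇒ T₂ = 489 K, V₂ = 45.8 L.
W = PΔV = 545×(45.8−54.2) kPa·L = -4590 J.
ΔU = nCvΔT = 6.14×27.7×(489−579) = -15300 J.
Q = ΔU + W = nCpΔT = -19900 J.
State after step 1: P = 545 kPa, V = 45.8 L, T = 489 K.
Step 2 — Isochoric: V stays 45.8 L; P/T = const ⇒ T₂ = 998 K, P₂ = 1110 kPa.
W = 0 (no volume change).
ΔU = nCvΔT = 6.14×27.7×(998−489) = 86600 J.
Q = ΔU = 86600 J.
Net over both steps: W = -4590 J, Q = 66700 J, ΔU = 71300 J.

66700 J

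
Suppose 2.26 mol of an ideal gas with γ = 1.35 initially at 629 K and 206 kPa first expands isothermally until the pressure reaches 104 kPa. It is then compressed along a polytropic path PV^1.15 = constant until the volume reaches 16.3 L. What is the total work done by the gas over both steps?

-18600 J

V₁ = nRT₁/P₁ = 2.26×8.314×629/206 = 57.4 L.
Step 1 — Isothermal: T stays 629 K; PV = const ⇒ V₂ = 114 L, P₂ = 104 kPa.
ΔU = 0 (ideal gas, T constant).
W = nRT ln(V₂/V₁) = 2.26×8.314×629×ln(1.98) = 8080 J.
Q = ΔU + W = 8080 J.
State after step 1: P = 104 kPa, V = 114 L, T = 629 K.
Step 2 — Polytropic n=1.15: T₂ = T₁(V₁/V₂)^(n−1) = 629×(6.97)^0.15 = 842 K; P₂ = P₁(V₁/V₂)^n = 970 kPa.
W = (P₁V₁−P₂V₂)/(n−1) = (104×114−970×16.3)/0.15 = -26600 J.
ΔU = nCvΔT = 2.26×23.8×(842−629) = 11400 J.
Q = ΔU + W = -15200 J.
Net over both steps: W = -18600 J, Q = -7150 J, ΔU = 11400 J.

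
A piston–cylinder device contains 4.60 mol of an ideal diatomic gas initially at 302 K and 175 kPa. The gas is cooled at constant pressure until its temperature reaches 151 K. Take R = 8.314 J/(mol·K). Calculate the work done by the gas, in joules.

-5770 J

V₁ = nRT₁/P₁ = 4.60×8.314×302/175 = 66.0 L.
Isobaric: P stays 175 kPa; V/T = const ⇒ T₂ = 151 K, V₂ = 33.0 L.
W = PΔV = 175×(33.0−66.0) kPa·L = -5770 J.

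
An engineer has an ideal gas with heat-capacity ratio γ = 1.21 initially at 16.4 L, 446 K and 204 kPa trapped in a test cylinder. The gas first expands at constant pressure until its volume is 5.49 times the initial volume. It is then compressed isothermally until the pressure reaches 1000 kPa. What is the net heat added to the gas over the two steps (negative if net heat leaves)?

57400 J

n = P₁V₁/(RT₁) = 204×16.4/(8.314×446) = 0.902 mol.
Step 1 — Isobaric: P stays 204 kPa; V/T = const ⇒ T₂ = 2450 K, V₂ = 90.0 L.
W = PΔV = 204×(90.0−16.4) kPa·L = 15000 J.
ΔU = nCvΔT = 0.902×39.6×(2450−446) = 71500 J.
Q = ΔU + W = nCpΔT = 86600 J.
State after step 1: P = 204 kPa, V = 90.0 L, T = 2450 K.
Step 2 — Isothermal: T stays 2450 K; PV = const ⇒ V₂ = 18.4 L, P₂ = 1000 kPa.
ΔU = 0 (ideal gas, T constant).
W = nRT ln(V₂/V₁) = 0.902×8.314×2450×ln(0.204) = -29200 J.
Q = ΔU + W = -29200 J.
Net over both steps: W = -14200 J, Q = 57400 J, ΔU = 71500 J.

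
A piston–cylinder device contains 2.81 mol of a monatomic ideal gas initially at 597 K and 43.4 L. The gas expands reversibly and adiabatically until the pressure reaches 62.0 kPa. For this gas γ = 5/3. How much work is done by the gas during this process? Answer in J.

P₁ = nRT₁/V₁ = 2.81×8.314×597/43.4 = 321 kPa.
Adiabatic: T₂/T₁ = (P₂/P₁)^((γ−1)/γ) ⇒ T₂ = 597×(0.193)^0.400 = 309 K; V₂ = 116 L.
ΔU = nCvΔT = 2.81×12.5×(309−597) = -10100 J.
Q = 0 for an adiabatic process, so W = −ΔU = 10100 J.

10100 J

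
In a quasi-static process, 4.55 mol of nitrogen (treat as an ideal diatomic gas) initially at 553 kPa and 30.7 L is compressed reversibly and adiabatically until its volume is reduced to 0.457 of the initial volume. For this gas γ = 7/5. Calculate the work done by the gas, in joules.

T₁ = P₁V₁/(nR) = 553×30.7/(4.55×8.314) = 449 K.
Adiabatic: TV^(γ−1) = const ⇒ T₂ = 449×(2.19)^0.400 = 614 K; PV^γ = const ⇒ P₂ = 1660 kPa.
ΔU = nCvΔT = 4.55×20.8×(614−449) = 15600 J.
Q = 0 for an adiabatic process, so W = −ΔU = -15600 J.

-15600 J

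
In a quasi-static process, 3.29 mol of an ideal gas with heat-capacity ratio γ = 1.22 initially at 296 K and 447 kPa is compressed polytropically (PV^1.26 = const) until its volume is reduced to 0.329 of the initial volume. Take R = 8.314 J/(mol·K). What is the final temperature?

395 K

V₁ = nRT₁/P₁ = 3.29×8.314×296/447 = 18.1 L.
Polytropic n=1.26: T₂ = T₁(V₁/V₂)^(n−1) = 296×(3.04)^0.26 = 395 K; P₂ = P₁(V₁/V₂)^n = 1810 kPa.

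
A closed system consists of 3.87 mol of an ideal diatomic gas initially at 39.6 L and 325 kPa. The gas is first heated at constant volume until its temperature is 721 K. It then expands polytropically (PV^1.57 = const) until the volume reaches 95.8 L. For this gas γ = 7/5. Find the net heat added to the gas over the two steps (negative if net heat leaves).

19000 J

T₁ = P₁V₁/(nR) = 325×39.6/(3.87×8.314) = 400 K.
Step 1 — Isochoric: V stays 39.6 L; P/T = const ⇒ T₂ = 721 K, P₂ = 586 kPa.
W = 0 (no volume change).
ΔU = nCvΔT = 3.87×20.8×(721−400) = 25800 J.
Q = ΔU = 25800 J.
State after step 1: P = 586 kPa, V = 39.6 L, T = 721 K.
Step 2 — Polytropic n=1.57: T₂ = T₁(V₁/V₂)^(n−1) = 721×(0.413)^0.57 = 436 K; P₂ = P₁(V₁/V₂)^n = 146 kPa.
W = (P₁V₁−P₂V₂)/(n−1) = (586×39.6−146×95.8)/0.57 = 16100 J.
ΔU = nCvΔT = 3.87×20.8×(436−721) = -22900 J.
Q = ΔU + W = -6840 J.
Net over both steps: W = 16100 J, Q = 19000 J, ΔU = 2880 J.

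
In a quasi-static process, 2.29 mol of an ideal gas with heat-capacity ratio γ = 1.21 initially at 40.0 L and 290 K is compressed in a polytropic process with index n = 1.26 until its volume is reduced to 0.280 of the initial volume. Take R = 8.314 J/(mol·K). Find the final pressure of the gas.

P₁ = nRT₁/V₁ = 2.29×8.314×290/40.0 = 138 kPa.
Polytropic n=1.26: T₂ = T₁(V₁/V₂)^(n−1) = 290×(3.57)^0.26 = 404 K; P₂ = P₁(V₁/V₂)^n = 686 kPa.

686 kPa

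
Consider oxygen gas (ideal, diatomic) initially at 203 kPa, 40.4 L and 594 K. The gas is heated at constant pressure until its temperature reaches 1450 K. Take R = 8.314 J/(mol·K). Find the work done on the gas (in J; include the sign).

n = P₁V₁/(RT₁) = 203×40.4/(8.314×594) = 1.66 mol.
Isobaric: P stays 203 kPa; V/T = const ⇒ T₂ = 1450 K, V₂ = 98.6 L.
W = PΔV = 203×(98.6−40.4) kPa·L = 11800 J.
Work done on the gas = −W_by = -11800 J.

-11800 J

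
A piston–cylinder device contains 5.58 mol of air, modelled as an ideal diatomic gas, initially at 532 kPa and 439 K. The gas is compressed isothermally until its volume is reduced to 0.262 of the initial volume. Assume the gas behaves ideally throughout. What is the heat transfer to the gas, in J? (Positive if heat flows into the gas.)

-27300 J

V₁ = nRT₁/P₁ = 5.58×8.314×439/532 = 38.3 L.
Isothermal: T stays 439 K; PV = const ⇒ V₂ = 10.0 L, P₂ = 2030 kPa.
ΔU = 0 (ideal gas, T constant).
W = nRT ln(V₂/V₁) = 5.58×8.314×439×ln(0.262) = -27300 J.
Q = ΔU + W = -27300 J.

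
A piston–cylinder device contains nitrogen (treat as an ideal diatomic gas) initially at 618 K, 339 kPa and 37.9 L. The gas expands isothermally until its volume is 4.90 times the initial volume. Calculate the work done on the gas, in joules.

-20400 J

n = P₁V₁/(RT₁) = 339×37.9/(8.314×618) = 2.50 mol.
Isothermal: T stays 618 K; PV = const ⇒ V₂ = 186 L, P₂ = 69.2 kPa.
W = nRT ln(V₂/V₁) = 2.50×8.314×618×ln(4.90) = 20400 J.
Work done on the gas = −W_by = -20400 J.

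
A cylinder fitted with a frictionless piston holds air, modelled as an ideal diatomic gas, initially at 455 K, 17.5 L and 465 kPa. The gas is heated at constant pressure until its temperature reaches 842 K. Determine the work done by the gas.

n = P₁V₁/(RT₁) = 465×17.5/(8.314×455) = 2.15 mol.
Isobaric: P stays 465 kPa; V/T = const ⇒ T₂ = 842 K, V₂ = 32.4 L.
W = PΔV = 465×(32.4−17.5) kPa·L = 6920 J.

6920 J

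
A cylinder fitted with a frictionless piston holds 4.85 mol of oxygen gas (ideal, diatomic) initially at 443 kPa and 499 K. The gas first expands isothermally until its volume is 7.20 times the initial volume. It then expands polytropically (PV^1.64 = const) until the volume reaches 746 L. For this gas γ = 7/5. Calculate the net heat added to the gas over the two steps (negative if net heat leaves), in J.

32000 J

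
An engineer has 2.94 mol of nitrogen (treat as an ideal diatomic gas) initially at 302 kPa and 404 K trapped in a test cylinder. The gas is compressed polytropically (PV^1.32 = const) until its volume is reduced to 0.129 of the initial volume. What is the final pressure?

V₁ = nRT₁/P₁ = 2.94×8.314×404/302 = 32.7 L.
Polytropic n=1.32: T₂ = T₁(V₁/V₂)^(n−1) = 404×(7.75)^0.32 = 778 K; P₂ = P₁(V₁/V₂)^n = 4510 kPa.

4510 kPa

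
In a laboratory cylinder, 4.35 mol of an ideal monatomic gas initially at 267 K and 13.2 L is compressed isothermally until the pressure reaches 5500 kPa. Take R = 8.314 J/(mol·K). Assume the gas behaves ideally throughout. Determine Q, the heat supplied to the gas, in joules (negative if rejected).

-19500 J

P₁ = nRT₁/V₁ = 4.35×8.314×267/13.2 = 732 kPa.
Isothermal: T stays 267 K; PV = const ⇒ V₂ = 1.76 L, P₂ = 5500 kPa.
ΔU = 0 (ideal gas, T constant).
W = nRT ln(V₂/V₁) = 4.35×8.314×267×ln(0.133) = -19500 J.
Q = ΔU + W = -19500 J.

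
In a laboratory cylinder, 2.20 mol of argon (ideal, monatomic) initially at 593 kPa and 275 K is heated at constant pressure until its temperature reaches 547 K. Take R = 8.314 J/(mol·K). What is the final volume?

V₁ = nRT₁/P₁ = 2.20×8.314×275/593 = 8.48 L.
Isobaric: P stays 593 kPa; V/T = const ⇒ T₂ = 547 K, V₂ = 16.9 L.

16.9 L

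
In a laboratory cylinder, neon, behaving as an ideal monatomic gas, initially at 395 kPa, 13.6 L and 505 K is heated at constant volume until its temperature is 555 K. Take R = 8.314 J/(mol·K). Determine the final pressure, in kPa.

434 kPa

Isochoric: V stays 13.6 L; P/T = const ⇒ T₂ = 555 K, P₂ = 434 kPa.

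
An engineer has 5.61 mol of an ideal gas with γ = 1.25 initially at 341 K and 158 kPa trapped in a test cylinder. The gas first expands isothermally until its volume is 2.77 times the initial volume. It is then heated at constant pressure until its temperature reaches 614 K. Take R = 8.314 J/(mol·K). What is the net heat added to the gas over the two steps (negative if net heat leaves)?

79900 J

V₁ = nRT₁/P₁ = 5.61×8.314×341/158 = 101 L.
Step 1 — Isothermal: T stays 341 K; PV = const ⇒ V₂ = 279 L, P₂ = 57.0 kPa.
ΔU = 0 (ideal gas, T constant).
W = nRT ln(V₂/V₁) = 5.61×8.314×341×ln(2.77) = 16200 J.
Q = ΔU + W = 16200 J.
State after step 1: P = 57.0 kPa, V = 279 L, T = 341 K.
Step 2 — Isobaric: P stays 57.0 kPa; V/T = const ⇒ T₂ = 614 K, V₂ = 502 L.
W = PΔV = 57.0×(502−279) kPa·L = 12700 J.
ΔU = nCvΔT = 5.61×33.3×(614−341) = 50900 J.
Q = ΔU + W = nCpΔT = 63700 J.
Net over both steps: W = 28900 J, Q = 79900 J, ΔU = 50900 J.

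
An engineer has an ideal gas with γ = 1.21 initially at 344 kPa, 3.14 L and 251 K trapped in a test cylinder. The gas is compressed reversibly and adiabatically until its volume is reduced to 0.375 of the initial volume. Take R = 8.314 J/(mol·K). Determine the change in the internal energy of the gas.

n = P₁V₁/(RT₁) = 344×3.14/(8.314×251) = 0.518 mol.
Adiabatic: TV^(γ−1) = const ⇒ T₂ = 251×(2.67)^0.210 = 308 K; PV^γ = const ⇒ P₂ = 1130 kPa.
For an ideal gas ΔU = nCvΔT with Cv = R/(γ−1) = 39.6 J/(mol·K).
ΔU = 0.518×39.6×(308−251) = 1180 J.

1180 J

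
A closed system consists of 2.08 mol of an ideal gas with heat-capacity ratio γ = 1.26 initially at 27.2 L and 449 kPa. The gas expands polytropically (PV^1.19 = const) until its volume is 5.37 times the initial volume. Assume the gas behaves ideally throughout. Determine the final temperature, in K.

513 K

T₁ = P₁V₁/(nR) = 449×27.2/(2.08×8.314) = 706 K.
Polytropic n=1.19: T₂ = T₁(V₁/V₂)^(n−1) = 706×(0.186)^0.19 = 513 K; P₂ = P₁(V₁/V₂)^n = 60.8 kPa.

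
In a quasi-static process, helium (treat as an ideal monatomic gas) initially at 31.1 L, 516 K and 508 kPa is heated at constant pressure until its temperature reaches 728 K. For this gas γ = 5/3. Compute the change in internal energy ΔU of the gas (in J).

9740 J

n = P₁V₁/(RT₁) = 508×31.1/(8.314×516) = 3.68 mol.
Isobaric: P stays 508 kPa; V/T = const ⇒ T₂ = 728 K, V₂ = 43.9 L.
For an ideal gas ΔU = nCvΔT with Cv = (3/2)R = 12.5 J/(mol·K).
ΔU = 3.68×12.5×(728−516) = 9740 J.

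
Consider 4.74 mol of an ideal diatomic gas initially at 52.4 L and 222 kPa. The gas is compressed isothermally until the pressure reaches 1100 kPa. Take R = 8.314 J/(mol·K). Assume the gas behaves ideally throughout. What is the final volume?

T₁ = P₁V₁/(nR) = 222×52.4/(4.74×8.314) = 295 K.
Isothermal: T stays 295 K; PV = const ⇒ V₂ = 10.6 L, P₂ = 1100 kPa.

10.6 L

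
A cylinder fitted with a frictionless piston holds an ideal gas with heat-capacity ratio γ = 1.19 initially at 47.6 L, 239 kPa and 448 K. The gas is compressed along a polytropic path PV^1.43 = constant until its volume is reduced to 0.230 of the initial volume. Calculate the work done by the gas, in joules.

-23300 J

n = P₁V₁/(RT₁) = 239×47.6/(8.314×448) = 3.05 mol.
Polytropic n=1.43: T₂ = T₁(V₁/V₂)^(n−1) = 448×(4.35)^0.43 = 843 K; P₂ = P₁(V₁/V₂)^n = 1950 kPa.
W = (P₁V₁−P₂V₂)/(n−1) = (239×47.6−1950×10.9)/0.43 = -23300 J.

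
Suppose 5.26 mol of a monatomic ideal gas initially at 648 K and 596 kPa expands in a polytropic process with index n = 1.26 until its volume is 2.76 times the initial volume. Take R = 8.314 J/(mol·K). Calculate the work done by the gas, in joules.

25300 J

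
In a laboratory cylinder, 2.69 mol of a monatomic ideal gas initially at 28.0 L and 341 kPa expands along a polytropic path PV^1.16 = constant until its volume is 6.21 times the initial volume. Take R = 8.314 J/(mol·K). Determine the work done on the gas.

-15100 J

T₁ = P₁V₁/(nR) = 341×28.0/(2.69×8.314) = 427 K.
Polytropic n=1.16: T₂ = T₁(V₁/V₂)^(n−1) = 427×(0.161)^0.16 = 319 K; P₂ = P₁(V₁/V₂)^n = 41.0 kPa.
W = (P₁V₁−P₂V₂)/(n−1) = (341×28.0−41.0×174)/0.16 = 15100 J.
Work done on the gas = −W_by = -15100 J.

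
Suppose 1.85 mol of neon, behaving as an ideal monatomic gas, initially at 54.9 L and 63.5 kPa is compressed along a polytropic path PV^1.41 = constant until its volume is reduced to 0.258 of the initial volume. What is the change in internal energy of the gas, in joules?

3880 J

T₁ = P₁V₁/(nR) = 63.5×54.9/(1.85×8.314) = 227 K.
Polytropic n=1.41: T₂ = T₁(V₁/V₂)^(n−1) = 227×(3.88)^0.41 = 395 K; P₂ = P₁(V₁/V₂)^n = 429 kPa.
For an ideal gas ΔU = nCvΔT with Cv = (3/2)R = 12.5 J/(mol·K).
ΔU = 1.85×12.5×(395−227) = 3880 J.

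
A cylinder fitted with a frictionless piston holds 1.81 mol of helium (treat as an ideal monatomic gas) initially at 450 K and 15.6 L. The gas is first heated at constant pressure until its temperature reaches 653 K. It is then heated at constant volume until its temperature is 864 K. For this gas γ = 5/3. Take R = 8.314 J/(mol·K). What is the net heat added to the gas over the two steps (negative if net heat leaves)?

P₁ = nRT₁/V₁ = 1.81×8.314×450/15.6 = 434 kPa.
Step 1 — Isobaric: P stays 434 kPa; V/T = const ⇒ T₂ = 653 K, V₂ = 22.6 L.
W = PΔV = 434×(22.6−15.6) kPa·L = 3050 J.
ΔU = nCvΔT = 1.81×12.5×(653−450) = 4580 J.
Q = ΔU + W = nCpΔT = 7640 J.
State after step 1: P = 434 kPa, V = 22.6 L, T = 653 K.
Step 2 — Isochoric: V stays 22.6 L; P/T = const ⇒ T₂ = 864 K, P₂ = 574 kPa.
W = 0 (no volume change).
ΔU = nCvΔT = 1.81×12.5×(864−653) = 4760 J.
Q = ΔU = 4760 J.
Net over both steps: W = 3050 J, Q = 12400 J, ΔU = 9350 J.

12400 J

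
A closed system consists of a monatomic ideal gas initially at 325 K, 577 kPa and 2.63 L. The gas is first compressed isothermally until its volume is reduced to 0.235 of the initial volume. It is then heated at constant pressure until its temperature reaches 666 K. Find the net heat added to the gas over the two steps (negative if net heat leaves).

1780 J

n = P₁V₁/(RT₁) = 577×2.63/(8.314×325) = 0.562 mol.
Step 1 — Isothermal: T stays 325 K; PV = const ⇒ V₂ = 0.618 L, P₂ = 2460 kPa.
ΔU = 0 (ideal gas, T constant).
W = nRT ln(V₂/V₁) = 0.562×8.314×325×ln(0.235) = -2200 J.
Q = ΔU + W = -2200 J.
State after step 1: P = 2460 kPa, V = 0.618 L, T = 325 K.
Step 2 — Isobaric: P stays 2460 kPa; V/T = const ⇒ T₂ = 666 K, V₂ = 1.27 L.
W = PΔV = 2460×(1.27−0.618) kPa·L = 1590 J.
ΔU = nCvΔT = 0.562×12.5×(666−325) = 2390 J.
Q = ΔU + W = nCpΔT = 3980 J.
Net over both steps: W = -605 J, Q = 1780 J, ΔU = 2390 J.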